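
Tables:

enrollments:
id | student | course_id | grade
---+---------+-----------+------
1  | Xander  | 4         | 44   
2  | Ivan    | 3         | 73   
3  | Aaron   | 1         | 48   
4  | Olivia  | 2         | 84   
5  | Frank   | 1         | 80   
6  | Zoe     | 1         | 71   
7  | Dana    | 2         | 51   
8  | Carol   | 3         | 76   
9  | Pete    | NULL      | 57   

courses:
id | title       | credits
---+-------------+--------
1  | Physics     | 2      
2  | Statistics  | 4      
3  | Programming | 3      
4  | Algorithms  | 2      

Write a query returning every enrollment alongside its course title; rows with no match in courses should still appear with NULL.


LEFT JOIN keeps every row from enrollments (the left table); where course_id has no match in courses, the course columns become NULL. Walk through each enrollment:
  - enrollment 1 (Xander): course_id=4 -> matches Algorithms
  - enrollment 2 (Ivan): course_id=3 -> matches Programming
  - enrollment 3 (Aaron): course_id=1 -> matches Physics
  - enrollment 4 (Olivia): course_id=2 -> matches Statistics
  - enrollment 5 (Frank): course_id=1 -> matches Physics
  - enrollment 6 (Zoe): course_id=1 -> matches Physics
  - enrollment 7 (Dana): course_id=2 -> matches Statistics
  - enrollment 8 (Carol): course_id=3 -> matches Programming
  - enrollment 9 (Pete): course_id=NULL, no match -> kept with NULL
All 9 rows appear; 1 has NULL course.

SQL:
SELECT a.student, b.title AS course
FROM enrollments a
LEFT JOIN courses b ON a.course_id = b.id

Result:
student | course     
--------+------------
Xander  | Algorithms 
Ivan    | Programming
Aaron   | Physics    
Olivia  | Statistics 
Frank   | Physics    
Zoe     | Physics    
Dana    | Statistics 
Carol   | Programming
Pete    | NULL       


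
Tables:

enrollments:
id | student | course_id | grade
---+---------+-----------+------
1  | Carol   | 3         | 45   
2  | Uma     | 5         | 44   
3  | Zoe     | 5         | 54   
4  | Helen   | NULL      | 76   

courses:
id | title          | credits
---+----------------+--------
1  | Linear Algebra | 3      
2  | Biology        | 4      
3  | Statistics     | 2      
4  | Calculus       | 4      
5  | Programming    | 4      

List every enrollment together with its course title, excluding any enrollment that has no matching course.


INNER JOIN keeps only enrollments rows whose course_id matches an id in courses. Walk through each enrollment:
  - enrollment 1 (Carol): course_id=3 -> matches Statistics
  - enrollment 2 (Uma): course_id=5 -> matches Programming
  - enrollment 3 (Zoe): course_id=5 -> matches Programming
  - enrollment 4 (Helen): course_id=NULL, no match -> dropped
So 1 of 4 rows is dropped.

SQL:
SELECT a.student, b.title AS course
FROM enrollments a
INNER JOIN courses b ON a.course_id = b.id

Result:
student | course     
--------+------------
Carol   | Statistics 
Uma     | Programming
Zoe     | Programming


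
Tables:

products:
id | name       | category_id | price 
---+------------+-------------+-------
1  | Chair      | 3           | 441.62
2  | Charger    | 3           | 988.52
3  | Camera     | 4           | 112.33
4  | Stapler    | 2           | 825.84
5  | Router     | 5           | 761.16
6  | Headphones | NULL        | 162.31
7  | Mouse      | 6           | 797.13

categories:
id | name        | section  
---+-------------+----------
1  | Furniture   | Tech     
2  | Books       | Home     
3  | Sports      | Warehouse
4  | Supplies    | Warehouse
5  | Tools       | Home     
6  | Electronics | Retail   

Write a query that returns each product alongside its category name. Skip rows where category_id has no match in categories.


INNER JOIN keeps only products rows whose category_id matches an id in categories. Walk through each product:
  - product 1 (Chair): category_id=3 -> matches Sports
  - product 2 (Charger): category_id=3 -> matches Sports
  - product 3 (Camera): category_id=4 -> matches Supplies
  - product 4 (Stapler): category_id=2 -> matches Books
  - product 5 (Router): category_id=5 -> matches Tools
  - product 6 (Headphones): category_id=NULL, no match -> dropped
  - product 7 (Mouse): category_id=6 -> matches Electronics
So 1 of 7 rows is dropped.

SQL:
SELECT a.name, b.name AS category
FROM products a
INNER JOIN categories b ON a.category_id = b.id

Result:
name    | category   
--------+------------
Chair   | Sports     
Charger | Sports     
Camera  | Supplies   
Stapler | Books      
Router  | Tools      
Mouse   | Electronics


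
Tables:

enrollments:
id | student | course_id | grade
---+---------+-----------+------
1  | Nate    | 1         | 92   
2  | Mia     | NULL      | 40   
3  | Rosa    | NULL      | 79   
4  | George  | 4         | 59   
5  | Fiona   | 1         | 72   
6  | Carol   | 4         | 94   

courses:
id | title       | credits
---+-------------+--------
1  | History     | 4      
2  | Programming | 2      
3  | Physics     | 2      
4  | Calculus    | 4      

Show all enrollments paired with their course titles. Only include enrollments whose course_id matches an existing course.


INNER JOIN keeps only enrollments rows whose course_id matches an id in courses. Walk through each enrollment:
  - enrollment 1 (Nate): course_id=1 -> matches History
  - enrollment 2 (Mia): course_id=NULL, no match -> dropped
  - enrollment 3 (Rosa): course_id=NULL, no match -> dropped
  - enrollment 4 (George): course_id=4 -> matches Calculus
  - enrollment 5 (Fiona): course_id=1 -> matches History
  - enrollment 6 (Carol): course_id=4 -> matches Calculus
So 2 of 6 rows are dropped.

SQL:
SELECT a.student, b.title AS course
FROM enrollments a
INNER JOIN courses b ON a.course_id = b.id

Result:
student | course  
--------+---------
Nate    | History 
George  | Calculus
Fiona   | History 
Carol   | Calculus


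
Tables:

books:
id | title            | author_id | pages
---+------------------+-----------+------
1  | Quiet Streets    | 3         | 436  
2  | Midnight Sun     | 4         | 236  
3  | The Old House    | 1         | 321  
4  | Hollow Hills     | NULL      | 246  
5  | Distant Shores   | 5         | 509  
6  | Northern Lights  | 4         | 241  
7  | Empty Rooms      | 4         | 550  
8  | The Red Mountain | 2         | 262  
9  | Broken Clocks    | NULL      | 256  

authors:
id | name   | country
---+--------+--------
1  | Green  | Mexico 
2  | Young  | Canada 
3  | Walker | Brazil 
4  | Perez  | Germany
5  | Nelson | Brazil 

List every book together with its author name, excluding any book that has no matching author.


INNER JOIN keeps only books rows whose author_id matches an id in authors. Walk through each book:
  - book 1 (Quiet Streets): author_id=3 -> matches Walker
  - book 2 (Midnight Sun): author_id=4 -> matches Perez
  - book 3 (The Old House): author_id=1 -> matches Green
  - book 4 (Hollow Hills): author_id=NULL, no match -> dropped
  - book 5 (Distant Shores): author_id=5 -> matches Nelson
  - book 6 (Northern Lights): author_id=4 -> matches Perez
  - book 7 (Empty Rooms): author_id=4 -> matches Perez
  - book 8 (The Red Mountain): author_id=2 -> matches Young
  - book 9 (Broken Clocks): author_id=NULL, no match -> dropped
So 2 of 9 rows are dropped.

SQL:
SELECT a.title, b.name AS author
FROM books a
INNER JOIN authors b ON a.author_id = b.id

Result:
title            | author
-----------------+-------
Quiet Streets    | Walker
Midnight Sun     | Perez 
The Old House    | Green 
Distant Shores   | Nelson
Northern Lights  | Perez 
Empty Rooms      | Perez 
The Red Mountain | Young 


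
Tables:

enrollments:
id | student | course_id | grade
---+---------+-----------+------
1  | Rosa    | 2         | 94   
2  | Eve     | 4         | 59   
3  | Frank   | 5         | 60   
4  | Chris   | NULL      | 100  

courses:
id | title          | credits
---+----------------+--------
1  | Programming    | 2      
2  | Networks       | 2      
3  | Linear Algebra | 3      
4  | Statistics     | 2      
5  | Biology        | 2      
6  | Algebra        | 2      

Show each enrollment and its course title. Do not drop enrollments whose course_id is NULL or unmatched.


LEFT JOIN keeps every row from enrollments (the left table); where course_id has no match in courses, the course columns become NULL. Walk through each enrollment:
  - enrollment 1 (Rosa): course_id=2 -> matches Networks
  - enrollment 2 (Eve): course_id=4 -> matches Statistics
  - enrollment 3 (Frank): course_id=5 -> matches Biology
  - enrollment 4 (Chris): course_id=NULL, no match -> kept with NULL
All 4 rows appear; 1 has NULL course.

SQL:
SELECT a.student, b.title AS course
FROM enrollments a
LEFT JOIN courses b ON a.course_id = b.id

Result:
student | course    
--------+-----------
Rosa    | Networks  
Eve     | Statistics
Frank   | Biology   
Chris   | NULL      


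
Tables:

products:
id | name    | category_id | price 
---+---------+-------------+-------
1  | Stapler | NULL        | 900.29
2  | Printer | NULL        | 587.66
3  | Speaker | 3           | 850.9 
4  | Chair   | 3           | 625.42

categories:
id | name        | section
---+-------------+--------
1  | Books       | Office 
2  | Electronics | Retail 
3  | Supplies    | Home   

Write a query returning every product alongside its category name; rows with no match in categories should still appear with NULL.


LEFT JOIN keeps every row from products (the left table); where category_id has no match in categories, the category columns become NULL. Walk through each product:
  - product 1 (Stapler): category_id=NULL, no match -> kept with NULL
  - product 2 (Printer): category_id=NULL, no match -> kept with NULL
  - product 3 (Speaker): category_id=3 -> matches Supplies
  - product 4 (Chair): category_id=3 -> matches Supplies
All 4 rows appear; 2 have NULL category.

SQL:
SELECT a.name, b.name AS category
FROM products a
LEFT JOIN categories b ON a.category_id = b.id

Result:
name    | category
--------+---------
Stapler | NULL    
Printer | NULL    
Speaker | Supplies
Chair   | Supplies


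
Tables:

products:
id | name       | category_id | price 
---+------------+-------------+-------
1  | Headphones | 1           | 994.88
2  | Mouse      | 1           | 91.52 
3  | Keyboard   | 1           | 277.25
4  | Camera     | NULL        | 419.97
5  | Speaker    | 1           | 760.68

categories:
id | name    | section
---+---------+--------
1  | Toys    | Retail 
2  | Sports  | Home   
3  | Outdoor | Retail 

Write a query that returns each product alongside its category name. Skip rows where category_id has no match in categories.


INNER JOIN keeps only products rows whose category_id matches an id in categories. Walk through each product:
  - product 1 (Headphones): category_id=1 -> matches Toys
  - product 2 (Mouse): category_id=1 -> matches Toys
  - product 3 (Keyboard): category_id=1 -> matches Toys
  - product 4 (Camera): category_id=NULL, no match -> dropped
  - product 5 (Speaker): category_id=1 -> matches Toys
So 1 of 5 rows is dropped.

SQL:
SELECT a.name, b.name AS category
FROM products a
INNER JOIN categories b ON a.category_id = b.id

Result:
name       | category
-----------+---------
Headphones | Toys    
Mouse      | Toys    
Keyboard   | Toys    
Speaker    | Toys    


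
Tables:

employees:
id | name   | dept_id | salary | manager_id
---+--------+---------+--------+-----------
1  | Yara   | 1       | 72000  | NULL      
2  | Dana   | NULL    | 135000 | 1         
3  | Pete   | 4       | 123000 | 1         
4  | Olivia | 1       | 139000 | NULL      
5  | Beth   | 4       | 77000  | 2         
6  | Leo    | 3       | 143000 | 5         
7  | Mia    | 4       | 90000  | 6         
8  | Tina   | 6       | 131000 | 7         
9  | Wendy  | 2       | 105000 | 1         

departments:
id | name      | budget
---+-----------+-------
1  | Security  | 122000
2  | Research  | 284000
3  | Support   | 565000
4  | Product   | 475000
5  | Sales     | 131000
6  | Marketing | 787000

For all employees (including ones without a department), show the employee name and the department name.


LEFT JOIN keeps every row from employees (the left table); where dept_id has no match in departments, the department columns become NULL. Walk through each employee:
  - employee 1 (Yara): dept_id=1 -> matches Security
  - employee 2 (Dana): dept_id=NULL, no match -> kept with NULL
  - employee 3 (Pete): dept_id=4 -> matches Product
  - employee 4 (Olivia): dept_id=1 -> matches Security
  - employee 5 (Beth): dept_id=4 -> matches Product
  - employee 6 (Leo): dept_id=3 -> matches Support
  - employee 7 (Mia): dept_id=4 -> matches Product
  - employee 8 (Tina): dept_id=6 -> matches Marketing
  - employee 9 (Wendy): dept_id=2 -> matches Research
All 9 rows appear; 1 has NULL department.

SQL:
SELECT a.name, b.name AS department
FROM employees a
LEFT JOIN departments b ON a.dept_id = b.id

Result:
name   | department
-------+-----------
Yara   | Security  
Dana   | NULL      
Pete   | Product   
Olivia | Security  
Beth   | Product   
Leo    | Support   
Mia    | Product   
Tina   | Marketing 
Wendy  | Research  


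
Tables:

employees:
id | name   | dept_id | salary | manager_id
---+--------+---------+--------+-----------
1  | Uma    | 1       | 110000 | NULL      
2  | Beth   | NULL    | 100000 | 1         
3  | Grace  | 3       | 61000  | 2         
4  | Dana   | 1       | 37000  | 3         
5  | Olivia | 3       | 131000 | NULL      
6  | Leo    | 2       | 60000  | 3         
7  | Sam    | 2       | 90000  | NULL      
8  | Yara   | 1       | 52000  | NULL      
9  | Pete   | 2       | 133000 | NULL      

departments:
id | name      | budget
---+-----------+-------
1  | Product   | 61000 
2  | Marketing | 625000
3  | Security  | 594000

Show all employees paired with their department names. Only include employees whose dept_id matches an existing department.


INNER JOIN keeps only employees rows whose dept_id matches an id in departments. Walk through each employee:
  - employee 1 (Uma): dept_id=1 -> matches Product
  - employee 2 (Beth): dept_id=NULL, no match -> dropped
  - employee 3 (Grace): dept_id=3 -> matches Security
  - employee 4 (Dana): dept_id=1 -> matches Product
  - employee 5 (Olivia): dept_id=3 -> matches Security
  - employee 6 (Leo): dept_id=2 -> matches Marketing
  - employee 7 (Sam): dept_id=2 -> matches Marketing
  - employee 8 (Yara): dept_id=1 -> matches Product
  - employee 9 (Pete): dept_id=2 -> matches Marketing
So 1 of 9 rows is dropped.

SQL:
SELECT a.name, b.name AS department
FROM employees a
INNER JOIN departments b ON a.dept_id = b.id

Result:
name   | department
-------+-----------
Uma    | Product   
Grace  | Security  
Dana   | Product   
Olivia | Security  
Leo    | Marketing 
Sam    | Marketing 
Yara   | Product   
Pete   | Marketing 


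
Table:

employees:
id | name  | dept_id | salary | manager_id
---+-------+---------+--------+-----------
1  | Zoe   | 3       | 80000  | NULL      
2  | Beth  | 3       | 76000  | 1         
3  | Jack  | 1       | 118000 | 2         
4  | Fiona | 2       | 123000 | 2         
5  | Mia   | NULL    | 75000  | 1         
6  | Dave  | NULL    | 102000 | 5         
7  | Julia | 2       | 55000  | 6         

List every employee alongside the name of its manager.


This is a self-join: employees is joined to a second copy of itself, matching each row's manager_id to another row's id. Use LEFT JOIN so rows with manager_id=NULL are kept.
  - employee 1 (Zoe): manager_id=NULL -> NULL
  - employee 2 (Beth): manager_id=1 -> Zoe
  - employee 3 (Jack): manager_id=2 -> Beth
  - employee 4 (Fiona): manager_id=2 -> Beth
  - employee 5 (Mia): manager_id=1 -> Zoe
  - employee 6 (Dave): manager_id=5 -> Mia
  - employee 7 (Julia): manager_id=6 -> Dave

SQL:
SELECT a.name AS item, b.name AS manager
FROM employees a
LEFT JOIN employees b ON a.manager_id = b.id

Result:
item  | manager
------+--------
Zoe   | NULL   
Beth  | Zoe    
Jack  | Beth   
Fiona | Beth   
Mia   | Zoe    
Dave  | Mia    
Julia | Dave   


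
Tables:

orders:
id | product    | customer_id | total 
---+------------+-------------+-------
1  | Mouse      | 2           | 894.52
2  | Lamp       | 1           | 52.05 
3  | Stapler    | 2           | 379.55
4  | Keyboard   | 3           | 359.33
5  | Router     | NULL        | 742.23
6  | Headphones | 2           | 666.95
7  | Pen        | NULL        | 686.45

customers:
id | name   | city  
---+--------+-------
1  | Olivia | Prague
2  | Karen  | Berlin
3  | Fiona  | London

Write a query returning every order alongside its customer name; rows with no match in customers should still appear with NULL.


LEFT JOIN keeps every row from orders (the left table); where customer_id has no match in customers, the customer columns become NULL. Walk through each order:
  - order 1 (Mouse): customer_id=2 -> matches Karen
  - order 2 (Lamp): customer_id=1 -> matches Olivia
  - order 3 (Stapler): customer_id=2 -> matches Karen
  - order 4 (Keyboard): customer_id=3 -> matches Fiona
  - order 5 (Router): customer_id=NULL, no match -> kept with NULL
  - order 6 (Headphones): customer_id=2 -> matches Karen
  - order 7 (Pen): customer_id=NULL, no match -> kept with NULL
All 7 rows appear; 2 have NULL customer.

SQL:
SELECT a.product, b.name AS customer
FROM orders a
LEFT JOIN customers b ON a.customer_id = b.id

Result:
product    | customer
-----------+---------
Mouse      | Karen   
Lamp       | Olivia  
Stapler    | Karen   
Keyboard   | Fiona   
Router     | NULL    
Headphones | Karen   
Pen        | NULL    


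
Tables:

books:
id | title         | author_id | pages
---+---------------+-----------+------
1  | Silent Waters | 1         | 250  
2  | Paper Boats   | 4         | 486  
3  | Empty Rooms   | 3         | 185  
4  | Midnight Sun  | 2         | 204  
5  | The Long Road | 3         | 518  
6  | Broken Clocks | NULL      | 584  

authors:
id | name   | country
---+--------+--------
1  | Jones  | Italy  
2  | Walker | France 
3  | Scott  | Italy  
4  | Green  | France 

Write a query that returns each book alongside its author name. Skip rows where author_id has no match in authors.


INNER JOIN keeps only books rows whose author_id matches an id in authors. Walk through each book:
  - book 1 (Silent Waters): author_id=1 -> matches Jones
  - book 2 (Paper Boats): author_id=4 -> matches Green
  - book 3 (Empty Rooms): author_id=3 -> matches Scott
  - book 4 (Midnight Sun): author_id=2 -> matches Walker
  - book 5 (The Long Road): author_id=3 -> matches Scott
  - book 6 (Broken Clocks): author_id=NULL, no match -> dropped
So 1 of 6 rows is dropped.

SQL:
SELECT a.title, b.name AS author
FROM books a
INNER JOIN authors b ON a.author_id = b.id

Result:
title         | author
--------------+-------
Silent Waters | Jones 
Paper Boats   | Green 
Empty Rooms   | Scott 
Midnight Sun  | Walker
The Long Road | Scott 


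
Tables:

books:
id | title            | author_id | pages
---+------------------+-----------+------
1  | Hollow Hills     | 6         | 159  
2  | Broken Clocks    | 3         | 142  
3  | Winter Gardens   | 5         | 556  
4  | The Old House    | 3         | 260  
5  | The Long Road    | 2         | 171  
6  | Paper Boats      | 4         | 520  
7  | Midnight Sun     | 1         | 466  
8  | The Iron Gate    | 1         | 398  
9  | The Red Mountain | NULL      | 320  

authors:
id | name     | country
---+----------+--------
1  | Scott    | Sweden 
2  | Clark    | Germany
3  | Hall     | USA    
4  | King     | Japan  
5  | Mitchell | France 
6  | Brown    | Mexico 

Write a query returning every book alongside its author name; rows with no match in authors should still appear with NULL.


LEFT JOIN keeps every row from books (the left table); where author_id has no match in authors, the author columns become NULL. Walk through each book:
  - book 1 (Hollow Hills): author_id=6 -> matches Brown
  - book 2 (Broken Clocks): author_id=3 -> matches Hall
  - book 3 (Winter Gardens): author_id=5 -> matches Mitchell
  - book 4 (The Old House): author_id=3 -> matches Hall
  - book 5 (The Long Road): author_id=2 -> matches Clark
  - book 6 (Paper Boats): author_id=4 -> matches King
  - book 7 (Midnight Sun): author_id=1 -> matches Scott
  - book 8 (The Iron Gate): author_id=1 -> matches Scott
  - book 9 (The Red Mountain): author_id=NULL, no match -> kept with NULL
All 9 rows appear; 1 has NULL author.

SQL:
SELECT a.title, b.name AS author
FROM books a
LEFT JOIN authors b ON a.author_id = b.id

Result:
title            | author  
-----------------+---------
Hollow Hills     | Brown   
Broken Clocks    | Hall    
Winter Gardens   | Mitchell
The Old House    | Hall    
The Long Road    | Clark   
Paper Boats      | King    
Midnight Sun     | Scott   
The Iron Gate    | Scott   
The Red Mountain | NULL    


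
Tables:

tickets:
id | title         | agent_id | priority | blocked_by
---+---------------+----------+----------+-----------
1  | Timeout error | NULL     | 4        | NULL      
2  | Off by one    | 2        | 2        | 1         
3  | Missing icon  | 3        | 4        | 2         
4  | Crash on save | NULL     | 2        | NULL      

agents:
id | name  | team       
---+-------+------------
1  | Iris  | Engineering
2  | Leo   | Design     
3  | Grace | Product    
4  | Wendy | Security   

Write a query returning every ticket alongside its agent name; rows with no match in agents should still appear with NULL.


LEFT JOIN keeps every row from tickets (the left table); where agent_id has no match in agents, the agent columns become NULL. Walk through each ticket:
  - ticket 1 (Timeout error): agent_id=NULL, no match -> kept with NULL
  - ticket 2 (Off by one): agent_id=2 -> matches Leo
  - ticket 3 (Missing icon): agent_id=3 -> matches Grace
  - ticket 4 (Crash on save): agent_id=NULL, no match -> kept with NULL
All 4 rows appear; 2 have NULL agent.

SQL:
SELECT a.title, b.name AS agent
FROM tickets a
LEFT JOIN agents b ON a.agent_id = b.id

Result:
title         | agent
--------------+------
Timeout error | NULL 
Off by one    | Leo  
Missing icon  | Grace
Crash on save | NULL 


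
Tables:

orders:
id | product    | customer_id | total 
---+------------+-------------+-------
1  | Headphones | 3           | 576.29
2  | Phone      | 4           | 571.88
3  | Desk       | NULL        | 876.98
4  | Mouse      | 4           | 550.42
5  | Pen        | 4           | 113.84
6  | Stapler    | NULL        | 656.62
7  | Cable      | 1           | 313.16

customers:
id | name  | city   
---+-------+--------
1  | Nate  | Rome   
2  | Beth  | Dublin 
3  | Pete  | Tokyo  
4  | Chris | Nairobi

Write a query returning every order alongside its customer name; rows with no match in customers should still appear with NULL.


LEFT JOIN keeps every row from orders (the left table); where customer_id has no match in customers, the customer columns become NULL. Walk through each order:
  - order 1 (Headphones): customer_id=3 -> matches Pete
  - order 2 (Phone): customer_id=4 -> matches Chris
  - order 3 (Desk): customer_id=NULL, no match -> kept with NULL
  - order 4 (Mouse): customer_id=4 -> matches Chris
  - order 5 (Pen): customer_id=4 -> matches Chris
  - order 6 (Stapler): customer_id=NULL, no match -> kept with NULL
  - order 7 (Cable): customer_id=1 -> matches Nate
All 7 rows appear; 2 have NULL customer.

SQL:
SELECT a.product, b.name AS customer
FROM orders a
LEFT JOIN customers b ON a.customer_id = b.id

Result:
product    | customer
-----------+---------
Headphones | Pete    
Phone      | Chris   
Desk       | NULL    
Mouse      | Chris   
Pen        | Chris   
Stapler    | NULL    
Cable      | Nate    


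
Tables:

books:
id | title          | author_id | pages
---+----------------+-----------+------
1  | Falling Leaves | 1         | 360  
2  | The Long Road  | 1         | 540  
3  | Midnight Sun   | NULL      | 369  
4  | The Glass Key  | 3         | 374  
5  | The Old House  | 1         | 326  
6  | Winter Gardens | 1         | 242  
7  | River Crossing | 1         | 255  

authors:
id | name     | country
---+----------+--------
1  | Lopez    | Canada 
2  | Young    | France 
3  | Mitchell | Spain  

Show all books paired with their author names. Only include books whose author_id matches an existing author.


INNER JOIN keeps only books rows whose author_id matches an id in authors. Walk through each book:
  - book 1 (Falling Leaves): author_id=1 -> matches Lopez
  - book 2 (The Long Road): author_id=1 -> matches Lopez
  - book 3 (Midnight Sun): author_id=NULL, no match -> dropped
  - book 4 (The Glass Key): author_id=3 -> matches Mitchell
  - book 5 (The Old House): author_id=1 -> matches Lopez
  - book 6 (Winter Gardens): author_id=1 -> matches Lopez
  - book 7 (River Crossing): author_id=1 -> matches Lopez
So 1 of 7 rows is dropped.

SQL:
SELECT a.title, b.name AS author
FROM books a
INNER JOIN authors b ON a.author_id = b.id

Result:
title          | author  
---------------+---------
Falling Leaves | Lopez   
The Long Road  | Lopez   
The Glass Key  | Mitchell
The Old House  | Lopez   
Winter Gardens | Lopez   
River Crossing | Lopez   


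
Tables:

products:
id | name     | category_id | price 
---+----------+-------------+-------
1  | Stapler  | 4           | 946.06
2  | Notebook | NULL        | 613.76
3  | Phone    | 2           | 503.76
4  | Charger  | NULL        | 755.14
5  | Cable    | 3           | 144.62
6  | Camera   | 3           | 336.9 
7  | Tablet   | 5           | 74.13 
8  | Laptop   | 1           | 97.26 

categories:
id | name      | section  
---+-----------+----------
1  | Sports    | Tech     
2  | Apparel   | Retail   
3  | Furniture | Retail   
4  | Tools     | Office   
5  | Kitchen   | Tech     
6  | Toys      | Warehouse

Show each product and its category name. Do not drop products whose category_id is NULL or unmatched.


LEFT JOIN keeps every row from products (the left table); where category_id has no match in categories, the category columns become NULL. Walk through each product:
  - product 1 (Stapler): category_id=4 -> matches Tools
  - product 2 (Notebook): category_id=NULL, no match -> kept with NULL
  - product 3 (Phone): category_id=2 -> matches Apparel
  - product 4 (Charger): category_id=NULL, no match -> kept with NULL
  - product 5 (Cable): category_id=3 -> matches Furniture
  - product 6 (Camera): category_id=3 -> matches Furniture
  - product 7 (Tablet): category_id=5 -> matches Kitchen
  - product 8 (Laptop): category_id=1 -> matches Sports
All 8 rows appear; 2 have NULL category.

SQL:
SELECT a.name, b.name AS category
FROM products a
LEFT JOIN categories b ON a.category_id = b.id

Result:
name     | category 
---------+----------
Stapler  | Tools    
Notebook | NULL     
Phone    | Apparel  
Charger  | NULL     
Cable    | Furniture
Camera   | Furniture
Tablet   | Kitchen  
Laptop   | Sports   


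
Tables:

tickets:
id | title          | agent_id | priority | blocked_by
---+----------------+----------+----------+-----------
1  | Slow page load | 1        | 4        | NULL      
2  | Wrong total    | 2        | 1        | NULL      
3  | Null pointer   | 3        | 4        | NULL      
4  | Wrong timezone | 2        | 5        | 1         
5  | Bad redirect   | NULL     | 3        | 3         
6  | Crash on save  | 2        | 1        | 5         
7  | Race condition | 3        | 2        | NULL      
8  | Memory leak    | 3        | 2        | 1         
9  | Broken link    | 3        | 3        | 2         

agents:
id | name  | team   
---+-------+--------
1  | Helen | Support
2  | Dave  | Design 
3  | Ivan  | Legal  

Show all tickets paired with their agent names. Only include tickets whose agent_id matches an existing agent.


INNER JOIN keeps only tickets rows whose agent_id matches an id in agents. Walk through each ticket:
  - ticket 1 (Slow page load): agent_id=1 -> matches Helen
  - ticket 2 (Wrong total): agent_id=2 -> matches Dave
  - ticket 3 (Null pointer): agent_id=3 -> matches Ivan
  - ticket 4 (Wrong timezone): agent_id=2 -> matches Dave
  - ticket 5 (Bad redirect): agent_id=NULL, no match -> dropped
  - ticket 6 (Crash on save): agent_id=2 -> matches Dave
  - ticket 7 (Race condition): agent_id=3 -> matches Ivan
  - ticket 8 (Memory leak): agent_id=3 -> matches Ivan
  - ticket 9 (Broken link): agent_id=3 -> matches Ivan
So 1 of 9 rows is dropped.

SQL:
SELECT a.title, b.name AS agent
FROM tickets a
INNER JOIN agents b ON a.agent_id = b.id

Result:
title          | agent
---------------+------
Slow page load | Helen
Wrong total    | Dave 
Null pointer   | Ivan 
Wrong timezone | Dave 
Crash on save  | Dave 
Race condition | Ivan 
Memory leak    | Ivan 
Broken link    | Ivan 


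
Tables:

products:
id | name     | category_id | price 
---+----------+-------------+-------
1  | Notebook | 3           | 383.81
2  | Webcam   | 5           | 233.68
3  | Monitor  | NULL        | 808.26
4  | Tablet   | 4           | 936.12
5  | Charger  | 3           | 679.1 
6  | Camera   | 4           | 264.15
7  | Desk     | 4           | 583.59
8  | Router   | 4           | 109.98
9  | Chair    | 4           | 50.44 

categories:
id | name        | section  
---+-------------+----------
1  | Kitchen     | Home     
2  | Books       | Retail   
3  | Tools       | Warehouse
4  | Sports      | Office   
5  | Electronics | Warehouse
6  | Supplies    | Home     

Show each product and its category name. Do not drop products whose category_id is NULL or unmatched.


LEFT JOIN keeps every row from products (the left table); where category_id has no match in categories, the category columns become NULL. Walk through each product:
  - product 1 (Notebook): category_id=3 -> matches Tools
  - product 2 (Webcam): category_id=5 -> matches Electronics
  - product 3 (Monitor): category_id=NULL, no match -> kept with NULL
  - product 4 (Tablet): category_id=4 -> matches Sports
  - product 5 (Charger): category_id=3 -> matches Tools
  - product 6 (Camera): category_id=4 -> matches Sports
  - product 7 (Desk): category_id=4 -> matches Sports
  - product 8 (Router): category_id=4 -> matches Sports
  - product 9 (Chair): category_id=4 -> matches Sports
All 9 rows appear; 1 has NULL category.

SQL:
SELECT a.name, b.name AS category
FROM products a
LEFT JOIN categories b ON a.category_id = b.id

Result:
name     | category   
---------+------------
Notebook | Tools      
Webcam   | Electronics
Monitor  | NULL       
Tablet   | Sports     
Charger  | Tools      
Camera   | Sports     
Desk     | Sports     
Router   | Sports     
Chair    | Sports     


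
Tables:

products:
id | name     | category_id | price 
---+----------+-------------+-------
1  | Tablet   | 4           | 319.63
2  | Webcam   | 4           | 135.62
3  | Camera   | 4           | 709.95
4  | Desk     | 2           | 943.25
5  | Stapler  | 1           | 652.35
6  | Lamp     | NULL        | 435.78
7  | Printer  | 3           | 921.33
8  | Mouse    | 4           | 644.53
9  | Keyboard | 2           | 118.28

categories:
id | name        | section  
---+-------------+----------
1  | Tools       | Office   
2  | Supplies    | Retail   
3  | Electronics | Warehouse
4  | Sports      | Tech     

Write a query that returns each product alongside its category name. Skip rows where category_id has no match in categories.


INNER JOIN keeps only products rows whose category_id matches an id in categories. Walk through each product:
  - product 1 (Tablet): category_id=4 -> matches Sports
  - product 2 (Webcam): category_id=4 -> matches Sports
  - product 3 (Camera): category_id=4 -> matches Sports
  - product 4 (Desk): category_id=2 -> matches Supplies
  - product 5 (Stapler): category_id=1 -> matches Tools
  - product 6 (Lamp): category_id=NULL, no match -> dropped
  - product 7 (Printer): category_id=3 -> matches Electronics
  - product 8 (Mouse): category_id=4 -> matches Sports
  - product 9 (Keyboard): category_id=2 -> matches Supplies
So 1 of 9 rows is dropped.

SQL:
SELECT a.name, b.name AS category
FROM products a
INNER JOIN categories b ON a.category_id = b.id

Result:
name     | category   
---------+------------
Tablet   | Sports     
Webcam   | Sports     
Camera   | Sports     
Desk     | Supplies   
Stapler  | Tools      
Printer  | Electronics
Mouse    | Sports     
Keyboard | Supplies   


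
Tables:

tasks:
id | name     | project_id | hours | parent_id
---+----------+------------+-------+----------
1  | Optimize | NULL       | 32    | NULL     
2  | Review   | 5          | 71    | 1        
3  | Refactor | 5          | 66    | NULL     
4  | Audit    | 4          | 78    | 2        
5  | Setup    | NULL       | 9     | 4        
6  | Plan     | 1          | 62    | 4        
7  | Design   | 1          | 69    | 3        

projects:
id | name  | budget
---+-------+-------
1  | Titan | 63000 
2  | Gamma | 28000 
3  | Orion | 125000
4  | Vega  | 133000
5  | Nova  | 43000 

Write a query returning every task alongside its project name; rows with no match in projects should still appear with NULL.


LEFT JOIN keeps every row from tasks (the left table); where project_id has no match in projects, the project columns become NULL. Walk through each task:
  - task 1 (Optimize): project_id=NULL, no match -> kept with NULL
  - task 2 (Review): project_id=5 -> matches Nova
  - task 3 (Refactor): project_id=5 -> matches Nova
  - task 4 (Audit): project_id=4 -> matches Vega
  - task 5 (Setup): project_id=NULL, no match -> kept with NULL
  - task 6 (Plan): project_id=1 -> matches Titan
  - task 7 (Design): project_id=1 -> matches Titan
All 7 rows appear; 2 have NULL project.

SQL:
SELECT a.name, b.name AS project
FROM tasks a
LEFT JOIN projects b ON a.project_id = b.id

Result:
name     | project
---------+--------
Optimize | NULL   
Review   | Nova   
Refactor | Nova   
Audit    | Vega   
Setup    | NULL   
Plan     | Titan  
Design   | Titan  


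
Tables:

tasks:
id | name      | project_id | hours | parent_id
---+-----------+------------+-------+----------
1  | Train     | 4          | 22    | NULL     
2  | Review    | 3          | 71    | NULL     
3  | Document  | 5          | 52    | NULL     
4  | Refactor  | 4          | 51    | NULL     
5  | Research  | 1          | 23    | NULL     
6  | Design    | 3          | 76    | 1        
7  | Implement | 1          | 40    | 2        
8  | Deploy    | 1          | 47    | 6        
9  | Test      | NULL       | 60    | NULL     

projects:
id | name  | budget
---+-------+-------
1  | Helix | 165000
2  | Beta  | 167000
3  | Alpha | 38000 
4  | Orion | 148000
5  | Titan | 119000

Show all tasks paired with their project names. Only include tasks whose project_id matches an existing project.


INNER JOIN keeps only tasks rows whose project_id matches an id in projects. Walk through each task:
  - task 1 (Train): project_id=4 -> matches Orion
  - task 2 (Review): project_id=3 -> matches Alpha
  - task 3 (Document): project_id=5 -> matches Titan
  - task 4 (Refactor): project_id=4 -> matches Orion
  - task 5 (Research): project_id=1 -> matches Helix
  - task 6 (Design): project_id=3 -> matches Alpha
  - task 7 (Implement): project_id=1 -> matches Helix
  - task 8 (Deploy): project_id=1 -> matches Helix
  - task 9 (Test): project_id=NULL, no match -> dropped
So 1 of 9 rows is dropped.

SQL:
SELECT a.name, b.name AS project
FROM tasks a
INNER JOIN projects b ON a.project_id = b.id

Result:
name      | project
----------+--------
Train     | Orion  
Review    | Alpha  
Document  | Titan  
Refactor  | Orion  
Research  | Helix  
Design    | Alpha  
Implement | Helix  
Deploy    | Helix  


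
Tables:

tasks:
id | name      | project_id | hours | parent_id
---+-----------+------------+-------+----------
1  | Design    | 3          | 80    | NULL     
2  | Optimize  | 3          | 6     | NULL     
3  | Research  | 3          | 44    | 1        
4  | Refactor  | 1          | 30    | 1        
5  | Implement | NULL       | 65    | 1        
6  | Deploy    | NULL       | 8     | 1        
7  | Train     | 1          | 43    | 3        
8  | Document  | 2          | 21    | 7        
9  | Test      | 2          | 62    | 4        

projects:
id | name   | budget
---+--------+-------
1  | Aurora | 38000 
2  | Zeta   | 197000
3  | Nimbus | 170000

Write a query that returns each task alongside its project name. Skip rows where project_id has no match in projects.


INNER JOIN keeps only tasks rows whose project_id matches an id in projects. Walk through each task:
  - task 1 (Design): project_id=3 -> matches Nimbus
  - task 2 (Optimize): project_id=3 -> matches Nimbus
  - task 3 (Research): project_id=3 -> matches Nimbus
  - task 4 (Refactor): project_id=1 -> matches Aurora
  - task 5 (Implement): project_id=NULL, no match -> dropped
  - task 6 (Deploy): project_id=NULL, no match -> dropped
  - task 7 (Train): project_id=1 -> matches Aurora
  - task 8 (Document): project_id=2 -> matches Zeta
  - task 9 (Test): project_id=2 -> matches Zeta
So 2 of 9 rows are dropped.

SQL:
SELECT a.name, b.name AS project
FROM tasks a
INNER JOIN projects b ON a.project_id = b.id

Result:
name     | project
---------+--------
Design   | Nimbus 
Optimize | Nimbus 
Research | Nimbus 
Refactor | Aurora 
Train    | Aurora 
Document | Zeta   
Test     | Zeta   


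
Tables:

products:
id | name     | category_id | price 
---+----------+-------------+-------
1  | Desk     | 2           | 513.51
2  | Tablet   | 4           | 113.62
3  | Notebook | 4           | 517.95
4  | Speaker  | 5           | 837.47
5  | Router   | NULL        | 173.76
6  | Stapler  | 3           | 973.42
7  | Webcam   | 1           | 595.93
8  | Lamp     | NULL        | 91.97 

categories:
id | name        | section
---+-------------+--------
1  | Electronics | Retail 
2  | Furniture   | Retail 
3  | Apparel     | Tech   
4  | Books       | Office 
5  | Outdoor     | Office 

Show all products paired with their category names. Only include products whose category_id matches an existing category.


INNER JOIN keeps only products rows whose category_id matches an id in categories. Walk through each product:
  - product 1 (Desk): category_id=2 -> matches Furniture
  - product 2 (Tablet): category_id=4 -> matches Books
  - product 3 (Notebook): category_id=4 -> matches Books
  - product 4 (Speaker): category_id=5 -> matches Outdoor
  - product 5 (Router): category_id=NULL, no match -> dropped
  - product 6 (Stapler): category_id=3 -> matches Apparel
  - product 7 (Webcam): category_id=1 -> matches Electronics
  - product 8 (Lamp): category_id=NULL, no match -> dropped
So 2 of 8 rows are dropped.

SQL:
SELECT a.name, b.name AS category
FROM products a
INNER JOIN categories b ON a.category_id = b.id

Result:
name     | category   
---------+------------
Desk     | Furniture  
Tablet   | Books      
Notebook | Books      
Speaker  | Outdoor    
Stapler  | Apparel    
Webcam   | Electronics


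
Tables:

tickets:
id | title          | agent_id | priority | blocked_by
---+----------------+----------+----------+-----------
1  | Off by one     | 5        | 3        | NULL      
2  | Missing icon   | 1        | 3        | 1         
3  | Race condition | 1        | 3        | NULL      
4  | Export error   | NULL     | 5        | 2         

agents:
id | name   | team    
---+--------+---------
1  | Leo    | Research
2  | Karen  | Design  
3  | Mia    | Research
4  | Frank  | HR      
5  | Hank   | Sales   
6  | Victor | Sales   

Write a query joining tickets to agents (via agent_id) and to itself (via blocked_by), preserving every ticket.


Two LEFT JOINs from the same base table tickets: one to agents via agent_id, one to tickets itself via blocked_by. Both are LEFT so every ticket is preserved.
Match against agents:
  - ticket 1 (Off by one): agent_id=5 -> matches Hank
  - ticket 2 (Missing icon): agent_id=1 -> matches Leo
  - ticket 3 (Race condition): agent_id=1 -> matches Leo
  - ticket 4 (Export error): agent_id=NULL, no match -> kept with NULL
Match against tickets (self):
  - ticket 1 (Off by one): blocked_by=NULL -> NULL
  - ticket 2 (Missing icon): blocked_by=1 -> Off by one
  - ticket 3 (Race condition): blocked_by=NULL -> NULL
  - ticket 4 (Export error): blocked_by=2 -> Missing icon

SQL:
SELECT a.title, b.name AS agent, c.title AS blocked_by
FROM tickets a
LEFT JOIN agents b ON a.agent_id = b.id
LEFT JOIN tickets c ON a.blocked_by = c.id

Result:
title          | agent | blocked_by  
---------------+-------+-------------
Off by one     | Hank  | NULL        
Missing icon   | Leo   | Off by one  
Race condition | Leo   | NULL        
Export error   | NULL  | Missing icon
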